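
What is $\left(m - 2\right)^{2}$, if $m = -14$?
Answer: $256$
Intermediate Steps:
$\left(m - 2\right)^{2} = \left(-14 - 2\right)^{2} = \left(-16\right)^{2} = 256$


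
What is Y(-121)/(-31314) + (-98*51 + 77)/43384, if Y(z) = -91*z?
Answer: -18582277/39956664 ≈ -0.46506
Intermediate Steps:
Y(-121)/(-31314) + (-98*51 + 77)/43384 = -91*(-121)/(-31314) + (-98*51 + 77)/43384 = 11011*(-1/31314) + (-4998 + 77)*(1/43384) = -11011/31314 - 4921*1/43384 = -11011/31314 - 4921/43384 = -18582277/39956664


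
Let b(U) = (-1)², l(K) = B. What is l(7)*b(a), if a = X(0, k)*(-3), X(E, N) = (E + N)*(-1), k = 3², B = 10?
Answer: 10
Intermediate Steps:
k = 9
X(E, N) = -E - N
l(K) = 10
a = 27 (a = (-1*0 - 1*9)*(-3) = (0 - 9)*(-3) = -9*(-3) = 27)
b(U) = 1
l(7)*b(a) = 10*1 = 10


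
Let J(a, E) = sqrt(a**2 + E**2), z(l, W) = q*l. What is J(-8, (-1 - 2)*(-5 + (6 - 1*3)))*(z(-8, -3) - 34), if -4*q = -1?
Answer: -360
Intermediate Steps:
q = 1/4 (q = -1/4*(-1) = 1/4 ≈ 0.25000)
z(l, W) = l/4
J(a, E) = sqrt(E**2 + a**2)
J(-8, (-1 - 2)*(-5 + (6 - 1*3)))*(z(-8, -3) - 34) = sqrt(((-1 - 2)*(-5 + (6 - 1*3)))**2 + (-8)**2)*((1/4)*(-8) - 34) = sqrt((-3*(-5 + (6 - 3)))**2 + 64)*(-2 - 34) = sqrt((-3*(-5 + 3))**2 + 64)*(-36) = sqrt((-3*(-2))**2 + 64)*(-36) = sqrt(6**2 + 64)*(-36) = sqrt(36 + 64)*(-36) = sqrt(100)*(-36) = 10*(-36) = -360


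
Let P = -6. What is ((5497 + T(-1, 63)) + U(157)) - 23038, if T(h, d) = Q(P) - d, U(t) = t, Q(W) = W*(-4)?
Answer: -17423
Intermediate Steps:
Q(W) = -4*W
T(h, d) = 24 - d (T(h, d) = -4*(-6) - d = 24 - d)
((5497 + T(-1, 63)) + U(157)) - 23038 = ((5497 + (24 - 1*63)) + 157) - 23038 = ((5497 + (24 - 63)) + 157) - 23038 = ((5497 - 39) + 157) - 23038 = (5458 + 157) - 23038 = 5615 - 23038 = -17423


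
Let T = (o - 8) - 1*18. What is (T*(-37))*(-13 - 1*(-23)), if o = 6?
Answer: 7400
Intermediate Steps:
T = -20 (T = (6 - 8) - 1*18 = -2 - 18 = -20)
(T*(-37))*(-13 - 1*(-23)) = (-20*(-37))*(-13 - 1*(-23)) = 740*(-13 + 23) = 740*10 = 7400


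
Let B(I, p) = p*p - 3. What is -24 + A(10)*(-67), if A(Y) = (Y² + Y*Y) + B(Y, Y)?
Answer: -19923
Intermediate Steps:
B(I, p) = -3 + p² (B(I, p) = p² - 3 = -3 + p²)
A(Y) = -3 + 3*Y² (A(Y) = (Y² + Y*Y) + (-3 + Y²) = (Y² + Y²) + (-3 + Y²) = 2*Y² + (-3 + Y²) = -3 + 3*Y²)
-24 + A(10)*(-67) = -24 + (-3 + 3*10²)*(-67) = -24 + (-3 + 3*100)*(-67) = -24 + (-3 + 300)*(-67) = -24 + 297*(-67) = -24 - 19899 = -19923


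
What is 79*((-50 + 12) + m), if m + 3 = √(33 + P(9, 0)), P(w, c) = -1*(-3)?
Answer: -2765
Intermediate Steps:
P(w, c) = 3
m = 3 (m = -3 + √(33 + 3) = -3 + √36 = -3 + 6 = 3)
79*((-50 + 12) + m) = 79*((-50 + 12) + 3) = 79*(-38 + 3) = 79*(-35) = -2765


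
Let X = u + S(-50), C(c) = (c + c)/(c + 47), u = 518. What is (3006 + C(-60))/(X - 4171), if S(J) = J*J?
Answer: -39198/14989 ≈ -2.6151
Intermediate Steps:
S(J) = J²
C(c) = 2*c/(47 + c) (C(c) = (2*c)/(47 + c) = 2*c/(47 + c))
X = 3018 (X = 518 + (-50)² = 518 + 2500 = 3018)
(3006 + C(-60))/(X - 4171) = (3006 + 2*(-60)/(47 - 60))/(3018 - 4171) = (3006 + 2*(-60)/(-13))/(-1153) = (3006 + 2*(-60)*(-1/13))*(-1/1153) = (3006 + 120/13)*(-1/1153) = (39198/13)*(-1/1153) = -39198/14989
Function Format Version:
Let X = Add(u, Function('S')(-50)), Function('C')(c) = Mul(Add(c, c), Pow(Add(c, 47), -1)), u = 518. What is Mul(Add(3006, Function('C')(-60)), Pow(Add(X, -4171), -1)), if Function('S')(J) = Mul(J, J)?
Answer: Rational(-39198, 14989) ≈ -2.6151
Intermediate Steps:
Function('S')(J) = Pow(J, 2)
Function('C')(c) = Mul(2, c, Pow(Add(47, c), -1)) (Function('C')(c) = Mul(Mul(2, c), Pow(Add(47, c), -1)) = Mul(2, c, Pow(Add(47, c), -1)))
X = 3018 (X = Add(518, Pow(-50, 2)) = Add(518, 2500) = 3018)
Mul(Add(3006, Function('C')(-60)), Pow(Add(X, -4171), -1)) = Mul(Add(3006, Mul(2, -60, Pow(Add(47, -60), -1))), Pow(Add(3018, -4171), -1)) = Mul(Add(3006, Mul(2, -60, Pow(-13, -1))), Pow(-1153, -1)) = Mul(Add(3006, Mul(2, -60, Rational(-1, 13))), Rational(-1, 1153)) = Mul(Add(3006, Rational(120, 13)), Rational(-1, 1153)) = Mul(Rational(39198, 13), Rational(-1, 1153)) = Rational(-39198, 14989)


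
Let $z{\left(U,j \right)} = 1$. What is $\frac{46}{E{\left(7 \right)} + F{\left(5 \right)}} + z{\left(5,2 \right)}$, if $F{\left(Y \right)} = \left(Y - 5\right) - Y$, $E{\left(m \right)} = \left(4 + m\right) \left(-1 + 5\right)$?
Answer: $\frac{85}{39} \approx 2.1795$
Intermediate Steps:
$E{\left(m \right)} = 16 + 4 m$ ($E{\left(m \right)} = \left(4 + m\right) 4 = 16 + 4 m$)
$F{\left(Y \right)} = -5$ ($F{\left(Y \right)} = \left(-5 + Y\right) - Y = -5$)
$\frac{46}{E{\left(7 \right)} + F{\left(5 \right)}} + z{\left(5,2 \right)} = \frac{46}{\left(16 + 4 \cdot 7\right) - 5} + 1 = \frac{46}{\left(16 + 28\right) - 5} + 1 = \frac{46}{44 - 5} + 1 = \frac{46}{39} + 1 = \frac{85}{39}$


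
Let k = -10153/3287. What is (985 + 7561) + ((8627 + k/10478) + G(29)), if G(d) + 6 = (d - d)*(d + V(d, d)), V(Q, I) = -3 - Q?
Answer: 45480909993/2649322 ≈ 17167.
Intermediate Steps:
k = -10153/3287 (k = -10153*1/3287 = -10153/3287 ≈ -3.0888)
G(d) = -6 (G(d) = -6 + (d - d)*(d + (-3 - d)) = -6 + 0*(-3) = -6 + 0 = -6)
(985 + 7561) + ((8627 + k/10478) + G(29)) = (985 + 7561) + ((8627 - 10153/3287/10478) - 6) = 8546 + ((8627 - 10153/3287*1/10478) - 6) = 8546 + ((8627 - 781/2649322) - 6) = 8546 + (22855700113/2649322 - 6) = 8546 + 22839804181/2649322 = 45480909993/2649322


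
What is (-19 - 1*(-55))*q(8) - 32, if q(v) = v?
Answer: 256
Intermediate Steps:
(-19 - 1*(-55))*q(8) - 32 = (-19 - 1*(-55))*8 - 32 = (-19 + 55)*8 - 32 = 36*8 - 32 = 288 - 32 = 256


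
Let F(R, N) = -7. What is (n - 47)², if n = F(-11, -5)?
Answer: 2916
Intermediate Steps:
n = -7
(n - 47)² = (-7 - 47)² = (-54)² = 2916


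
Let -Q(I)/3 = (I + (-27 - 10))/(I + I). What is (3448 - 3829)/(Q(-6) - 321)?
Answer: 1524/1327 ≈ 1.1485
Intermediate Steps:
Q(I) = -3*(-37 + I)/(2*I) (Q(I) = -3*(I + (-27 - 10))/(I + I) = -3*(I - 37)/(2*I) = -3*(-37 + I)*1/(2*I) = -3*(-37 + I)/(2*I))
(3448 - 3829)/(Q(-6) - 321) = (3448 - 3829)/((3/2)*(37 - 1*(-6))/(-6) - 321) = -381/((3/2)*(-⅙)*(37 + 6) - 321) = -381/((3/2)*(-⅙)*43 - 321) = -381/(-43/4 - 321) = -381/(-1327/4) = -381*(-4/1327) = 1524/1327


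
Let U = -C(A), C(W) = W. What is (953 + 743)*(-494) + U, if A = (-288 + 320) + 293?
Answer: -838149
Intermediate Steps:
A = 325 (A = 32 + 293 = 325)
U = -325 (U = -1*325 = -325)
(953 + 743)*(-494) + U = (953 + 743)*(-494) - 325 = 1696*(-494) - 325 = -837824 - 325 = -838149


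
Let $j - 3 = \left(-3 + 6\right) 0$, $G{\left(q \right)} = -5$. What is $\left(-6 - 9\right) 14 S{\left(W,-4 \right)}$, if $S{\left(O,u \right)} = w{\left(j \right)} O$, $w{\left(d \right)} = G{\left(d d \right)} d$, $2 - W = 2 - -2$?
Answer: $-6300$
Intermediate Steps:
$W = -2$ ($W = 2 - \left(2 - -2\right) = 2 - \left(2 + 2\right) = 2 - 4 = -2$)
$j = 3$ ($j = 3 + \left(-3 + 6\right) 0 = 3 + 3 \cdot 0 = 3 + 0 = 3$)
$w{\left(d \right)} = - 5 d$
$S{\left(O,u \right)} = - 15 O$ ($S{\left(O,u \right)} = \left(-5\right) 3 O = - 15 O$)
$\left(-6 - 9\right) 14 S{\left(W,-4 \right)} = \left(-6 - 9\right) 14 \left(\left(-15\right) \left(-2\right)\right) = \left(-15\right) 14 \cdot 30 = \left(-210\right) 30 = -6300$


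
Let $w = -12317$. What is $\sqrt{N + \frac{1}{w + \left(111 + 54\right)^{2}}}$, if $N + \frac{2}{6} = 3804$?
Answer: $\frac{\sqrt{1902057950571}}{22362} \approx 61.674$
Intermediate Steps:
$N = \frac{11411}{3}$ ($N = - \frac{1}{3} + 3804 = \frac{11411}{3} \approx 3803.7$)
$\sqrt{N + \frac{1}{w + \left(111 + 54\right)^{2}}} = \sqrt{\frac{11411}{3} + \frac{1}{-12317 + \left(111 + 54\right)^{2}}} = \sqrt{\frac{11411}{3} + \frac{1}{-12317 + 165^{2}}} = \sqrt{\frac{11411}{3} + \frac{1}{-12317 + 27225}} = \sqrt{\frac{11411}{3} + \frac{1}{14908}} = \sqrt{\frac{170115191}{44724}} = \frac{\sqrt{1902057950571}}{22362}$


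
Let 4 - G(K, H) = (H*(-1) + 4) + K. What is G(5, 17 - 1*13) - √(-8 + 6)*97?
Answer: -1 - 97*I*√2 ≈ -1.0 - 137.18*I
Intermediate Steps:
G(K, H) = H - K (G(K, H) = 4 - ((H*(-1) + 4) + K) = 4 - ((-H + 4) + K) = 4 - ((4 - H) + K) = 4 - (4 + K - H) = 4 + (-4 + H - K) = H - K)
G(5, 17 - 1*13) - √(-8 + 6)*97 = ((17 - 1*13) - 1*5) - √(-8 + 6)*97 = ((17 - 13) - 5) - √(-2)*97 = (4 - 5) - I*√2*97 = -1 - 97*I*√2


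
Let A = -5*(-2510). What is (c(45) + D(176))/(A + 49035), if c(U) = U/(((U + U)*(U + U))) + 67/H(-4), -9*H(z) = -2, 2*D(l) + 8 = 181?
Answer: 69841/11085300 ≈ 0.0063003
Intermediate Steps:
D(l) = 173/2 (D(l) = -4 + (1/2)*181 = -4 + 181/2 = 173/2)
H(z) = 2/9 (H(z) = -1/9*(-2) = 2/9)
A = 12550
c(U) = 603/2 + 1/(4*U) (c(U) = U/(((U + U)*(U + U))) + 67/(2/9) = U/(((2*U)*(2*U))) + 67*(9/2) = U/((4*U**2)) + 603/2 = U*(1/(4*U**2)) + 603/2 = 1/(4*U) + 603/2 = 603/2 + 1/(4*U))
(c(45) + D(176))/(A + 49035) = ((1/4)*(1 + 1206*45)/45 + 173/2)/(12550 + 49035) = ((1/4)*(1/45)*(1 + 54270) + 173/2)/61585 = ((1/4)*(1/45)*54271 + 173/2)*(1/61585) = (54271/180 + 173/2)*(1/61585) = (69841/180)*(1/61585) = 69841/11085300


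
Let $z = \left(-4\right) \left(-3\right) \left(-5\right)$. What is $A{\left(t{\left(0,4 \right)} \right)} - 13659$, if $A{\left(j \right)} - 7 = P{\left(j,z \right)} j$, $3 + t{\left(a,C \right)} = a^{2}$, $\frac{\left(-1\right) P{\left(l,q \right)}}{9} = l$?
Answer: $-13733$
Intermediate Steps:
$z = -60$ ($z = 12 \left(-5\right) = -60$)
$P{\left(l,q \right)} = - 9 l$
$t{\left(a,C \right)} = -3 + a^{2}$
$A{\left(j \right)} = 7 - 9 j^{2}$ ($A{\left(j \right)} = 7 + - 9 j j = 7 - 9 j^{2}$)
$A{\left(t{\left(0,4 \right)} \right)} - 13659 = \left(7 - 9 \left(-3 + 0^{2}\right)^{2}\right) - 13659 = \left(7 - 9 \left(-3 + 0\right)^{2}\right) - 13659 = \left(7 - 9 \left(-3\right)^{2}\right) - 13659 = \left(7 - 81\right) - 13659 = -74 - 13659 = -13733$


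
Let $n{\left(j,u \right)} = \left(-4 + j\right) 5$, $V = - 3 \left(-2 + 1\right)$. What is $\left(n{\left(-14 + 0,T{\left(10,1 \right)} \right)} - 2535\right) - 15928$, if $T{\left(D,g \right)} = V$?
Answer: $-18553$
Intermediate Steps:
$V = 3$ ($V = \left(-3\right) \left(-1\right) = 3$)
$T{\left(D,g \right)} = 3$
$n{\left(j,u \right)} = -20 + 5 j$
$\left(n{\left(-14 + 0,T{\left(10,1 \right)} \right)} - 2535\right) - 15928 = \left(\left(-20 + 5 \left(-14 + 0\right)\right) - 2535\right) - 15928 = \left(\left(-20 + 5 \left(-14\right)\right) - 2535\right) - 15928 = \left(\left(-20 - 70\right) - 2535\right) - 15928 = \left(-90 - 2535\right) - 15928 = -2625 - 15928 = -18553$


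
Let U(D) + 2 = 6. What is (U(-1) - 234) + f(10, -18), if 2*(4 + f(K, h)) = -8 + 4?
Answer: -236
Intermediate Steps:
U(D) = 4 (U(D) = -2 + 6 = 4)
f(K, h) = -6 (f(K, h) = -4 + (-8 + 4)/2 = -4 + (½)*(-4) = -4 - 2 = -6)
(U(-1) - 234) + f(10, -18) = (4 - 234) - 6 = -230 - 6 = -236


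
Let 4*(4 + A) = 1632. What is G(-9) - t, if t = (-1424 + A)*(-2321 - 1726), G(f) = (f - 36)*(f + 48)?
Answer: -4129695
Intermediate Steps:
A = 404 (A = -4 + (1/4)*1632 = -4 + 408 = 404)
G(f) = (-36 + f)*(48 + f)
t = 4127940 (t = (-1424 + 404)*(-2321 - 1726) = -1020*(-4047) = 4127940)
G(-9) - t = (-1728 + (-9)**2 + 12*(-9)) - 1*4127940 = (-1728 + 81 - 108) - 4127940 = -1755 - 4127940 = -4129695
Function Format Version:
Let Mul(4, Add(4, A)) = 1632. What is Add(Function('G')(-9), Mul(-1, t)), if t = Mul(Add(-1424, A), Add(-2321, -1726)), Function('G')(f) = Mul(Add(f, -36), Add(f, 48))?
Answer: -4129695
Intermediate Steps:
A = 404 (A = Add(-4, Mul(Rational(1, 4), 1632)) = Add(-4, 408) = 404)
Function('G')(f) = Mul(Add(-36, f), Add(48, f))
t = 4127940 (t = Mul(Add(-1424, 404), Add(-2321, -1726)) = Mul(-1020, -4047) = 4127940)
Add(Function('G')(-9), Mul(-1, t)) = Add(Add(-1728, Pow(-9, 2), Mul(12, -9)), Mul(-1, 4127940)) = Add(Add(-1728, 81, -108), -4127940) = Add(-1755, -4127940) = -4129695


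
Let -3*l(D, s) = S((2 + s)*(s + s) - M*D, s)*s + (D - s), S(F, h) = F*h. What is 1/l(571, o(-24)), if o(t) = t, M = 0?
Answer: -3/608851 ≈ -4.9273e-6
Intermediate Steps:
l(D, s) = -D/3 + s/3 - 2*s³*(2 + s)/3 (l(D, s) = -((((2 + s)*(s + s) - 0*D)*s)*s + (D - s))/3 = -((((2 + s)*(2*s) - 1*0)*s)*s + (D - s))/3 = -(((2*s*(2 + s) + 0)*s)*s + (D - s))/3 = -(((2*s*(2 + s))*s)*s + (D - s))/3 = -((2*s²*(2 + s))*s + (D - s))/3 = -(2*s³*(2 + s) + (D - s))/3 = -(D - s + 2*s³*(2 + s))/3 = -D/3 + s/3 - 2*s³*(2 + s)/3)
1/l(571, o(-24)) = 1/(-⅓*571 + (⅓)*(-24) - ⅔*(-24)³*(2 - 24)) = 1/(-571/3 - 8 - ⅔*(-13824)*(-22)) = 1/(-571/3 - 8 - 202752) = 1/(-608851/3) = -3/608851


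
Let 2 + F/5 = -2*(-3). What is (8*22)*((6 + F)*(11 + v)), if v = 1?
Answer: 54912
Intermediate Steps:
F = 20 (F = -10 + 5*(-2*(-3)) = -10 + 5*6 = -10 + 30 = 20)
(8*22)*((6 + F)*(11 + v)) = (8*22)*((6 + 20)*(11 + 1)) = 176*(26*12) = 176*312 = 54912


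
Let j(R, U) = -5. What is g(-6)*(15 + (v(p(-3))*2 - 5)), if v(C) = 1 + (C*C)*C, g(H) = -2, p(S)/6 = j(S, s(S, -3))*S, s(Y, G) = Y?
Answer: -2916024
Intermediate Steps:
p(S) = -30*S (p(S) = 6*(-5*S) = -30*S)
v(C) = 1 + C**3 (v(C) = 1 + C**2*C = 1 + C**3)
g(-6)*(15 + (v(p(-3))*2 - 5)) = -2*(15 + ((1 + (-30*(-3))**3)*2 - 5)) = -2*(15 + ((1 + 90**3)*2 - 5)) = -2*(15 + ((1 + 729000)*2 - 5)) = -2*(15 + (729001*2 - 5)) = -2*(15 + (1458002 - 5)) = -2*(15 + 1457997) = -2*1458012 = -2916024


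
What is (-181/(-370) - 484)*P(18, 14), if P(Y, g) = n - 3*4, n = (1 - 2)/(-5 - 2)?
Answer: 2121231/370 ≈ 5733.1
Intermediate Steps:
n = ⅐ (n = -1/(-7) = -1*(-⅐) = ⅐ ≈ 0.14286)
P(Y, g) = -83/7 (P(Y, g) = ⅐ - 3*4 = ⅐ - 12 = -83/7)
(-181/(-370) - 484)*P(18, 14) = (-181/(-370) - 484)*(-83/7) = (-181*(-1/370) - 484)*(-83/7) = (181/370 - 484)*(-83/7) = -178899/370*(-83/7) = 2121231/370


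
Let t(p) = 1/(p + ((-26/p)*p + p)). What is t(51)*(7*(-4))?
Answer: -7/19 ≈ -0.36842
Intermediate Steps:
t(p) = 1/(-26 + 2*p) (t(p) = 1/(p + (-26 + p)) = 1/(-26 + 2*p))
t(51)*(7*(-4)) = (1/(2*(-13 + 51)))*(7*(-4)) = ((½)/38)*(-28) = ((½)*(1/38))*(-28) = (1/76)*(-28) = -7/19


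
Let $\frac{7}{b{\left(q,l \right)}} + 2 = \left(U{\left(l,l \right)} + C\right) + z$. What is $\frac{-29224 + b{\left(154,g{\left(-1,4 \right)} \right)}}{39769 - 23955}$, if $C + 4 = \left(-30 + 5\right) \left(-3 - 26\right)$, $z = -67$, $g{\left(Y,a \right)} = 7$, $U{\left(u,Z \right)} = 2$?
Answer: $- \frac{19112489}{10342356} \approx -1.848$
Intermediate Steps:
$C = 721$ ($C = -4 + \left(-30 + 5\right) \left(-3 - 26\right) = -4 - -725 = -4 + 725 = 721$)
$b{\left(q,l \right)} = \frac{7}{654}$ ($b{\left(q,l \right)} = \frac{7}{-2 + \left(\left(2 + 721\right) - 67\right)} = \frac{7}{-2 + \left(723 - 67\right)} = \frac{7}{-2 + 656} = \frac{7}{654}$)
$\frac{-29224 + b{\left(154,g{\left(-1,4 \right)} \right)}}{39769 - 23955} = \frac{-29224 + \frac{7}{654}}{39769 - 23955} = - \frac{19112489}{654 \cdot 15814} = \left(- \frac{19112489}{654}\right) \frac{1}{15814} = - \frac{19112489}{10342356}$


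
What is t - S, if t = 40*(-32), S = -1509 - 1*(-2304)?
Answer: -2075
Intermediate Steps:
S = 795 (S = -1509 + 2304 = 795)
t = -1280
t - S = -1280 - 1*795 = -1280 - 795 = -2075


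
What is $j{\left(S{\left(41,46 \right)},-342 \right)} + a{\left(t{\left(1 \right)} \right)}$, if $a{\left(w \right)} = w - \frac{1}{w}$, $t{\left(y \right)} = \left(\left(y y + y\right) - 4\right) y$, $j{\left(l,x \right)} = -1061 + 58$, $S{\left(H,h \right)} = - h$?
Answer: $- \frac{2009}{2} \approx -1004.5$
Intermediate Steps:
$j{\left(l,x \right)} = -1003$
$t{\left(y \right)} = y \left(-4 + y + y^{2}\right)$ ($t{\left(y \right)} = \left(\left(y^{2} + y\right) - 4\right) y = \left(\left(y + y^{2}\right) - 4\right) y = \left(-4 + y + y^{2}\right) y = y \left(-4 + y + y^{2}\right)$)
$j{\left(S{\left(41,46 \right)},-342 \right)} + a{\left(t{\left(1 \right)} \right)} = -1003 + \left(1 \left(-4 + 1 + 1^{2}\right) - \frac{1}{1 \left(-4 + 1 + 1^{2}\right)}\right) = -1003 + \left(1 \left(-4 + 1 + 1\right) - \frac{1}{1 \left(-4 + 1 + 1\right)}\right) = -1003 - \left(2 + \frac{1}{1 \left(-2\right)}\right) = -1003 - \frac{3}{2} = - \frac{2009}{2}$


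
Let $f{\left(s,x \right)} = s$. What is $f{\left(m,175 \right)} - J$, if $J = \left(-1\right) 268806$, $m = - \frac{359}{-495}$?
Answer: $\frac{133059329}{495} \approx 2.6881 \cdot 10^{5}$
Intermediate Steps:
$m = \frac{359}{495}$ ($m = \left(-359\right) \left(- \frac{1}{495}\right) = \frac{359}{495} \approx 0.72525$)
$J = -268806$
$f{\left(m,175 \right)} - J = \frac{359}{495} - -268806 = \frac{359}{495} + 268806 = \frac{133059329}{495}$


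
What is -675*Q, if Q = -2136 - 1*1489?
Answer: 2446875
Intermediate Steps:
Q = -3625 (Q = -2136 - 1489 = -3625)
-675*Q = -675*(-3625) = 2446875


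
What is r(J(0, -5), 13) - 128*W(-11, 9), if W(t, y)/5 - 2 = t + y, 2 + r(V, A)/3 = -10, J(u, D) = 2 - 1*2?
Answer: -36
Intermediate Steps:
J(u, D) = 0 (J(u, D) = 2 - 2 = 0)
r(V, A) = -36 (r(V, A) = -6 + 3*(-10) = -6 - 30 = -36)
W(t, y) = 10 + 5*t + 5*y (W(t, y) = 10 + 5*(t + y) = 10 + (5*t + 5*y) = 10 + 5*t + 5*y)
r(J(0, -5), 13) - 128*W(-11, 9) = -36 - 128*(10 + 5*(-11) + 5*9) = -36 - 128*(10 - 55 + 45) = -36 - 128*0 = -36 + 0 = -36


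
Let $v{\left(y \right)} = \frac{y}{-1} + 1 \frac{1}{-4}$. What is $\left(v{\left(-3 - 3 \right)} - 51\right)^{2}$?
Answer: $\frac{32761}{16} \approx 2047.6$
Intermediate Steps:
$v{\left(y \right)} = - \frac{1}{4} - y$ ($v{\left(y \right)} = y \left(-1\right) + 1 \left(- \frac{1}{4}\right) = - y - \frac{1}{4} = - \frac{1}{4} - y$)
$\left(v{\left(-3 - 3 \right)} - 51\right)^{2} = \left(\left(- \frac{1}{4} - \left(-3 - 3\right)\right) - 51\right)^{2} = \left(\left(- \frac{1}{4} - -6\right) - 51\right)^{2} = \left(\left(- \frac{1}{4} + 6\right) - 51\right)^{2} = \left(\frac{23}{4} - 51\right)^{2} = \left(- \frac{181}{4}\right)^{2} = \frac{32761}{16}$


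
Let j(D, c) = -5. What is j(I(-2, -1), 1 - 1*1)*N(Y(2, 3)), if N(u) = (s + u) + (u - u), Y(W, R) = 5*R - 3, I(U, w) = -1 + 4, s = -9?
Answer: -15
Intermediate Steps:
I(U, w) = 3
Y(W, R) = -3 + 5*R
N(u) = -9 + u (N(u) = (-9 + u) + (u - u) = (-9 + u) + 0 = -9 + u)
j(I(-2, -1), 1 - 1*1)*N(Y(2, 3)) = -5*(-9 + (-3 + 5*3)) = -5*(-9 + (-3 + 15)) = -5*(-9 + 12) = -5*3 = -15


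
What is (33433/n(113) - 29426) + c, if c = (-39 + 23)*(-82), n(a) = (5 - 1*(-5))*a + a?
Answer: -34912269/1243 ≈ -28087.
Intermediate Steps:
n(a) = 11*a (n(a) = (5 + 5)*a + a = 10*a + a = 11*a)
c = 1312 (c = -16*(-82) = 1312)
(33433/n(113) - 29426) + c = (33433/((11*113)) - 29426) + 1312 = (33433/1243 - 29426) + 1312 = -36543085/1243 + 1312 = -34912269/1243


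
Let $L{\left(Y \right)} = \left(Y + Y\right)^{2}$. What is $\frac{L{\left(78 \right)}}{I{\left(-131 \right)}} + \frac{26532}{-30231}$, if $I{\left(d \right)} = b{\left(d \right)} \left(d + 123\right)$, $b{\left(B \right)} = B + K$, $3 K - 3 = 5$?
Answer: $\frac{29519254}{1293215} \approx 22.826$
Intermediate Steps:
$K = \frac{8}{3}$ ($K = 1 + \frac{1}{3} \cdot 5 = 1 + \frac{5}{3} = \frac{8}{3} \approx 2.6667$)
$L{\left(Y \right)} = 4 Y^{2}$ ($L{\left(Y \right)} = \left(2 Y\right)^{2} = 4 Y^{2}$)
$b{\left(B \right)} = \frac{8}{3} + B$ ($b{\left(B \right)} = B + \frac{8}{3} = \frac{8}{3} + B$)
$I{\left(d \right)} = \left(123 + d\right) \left(\frac{8}{3} + d\right)$ ($I{\left(d \right)} = \left(\frac{8}{3} + d\right) \left(d + 123\right) = \left(\frac{8}{3} + d\right) \left(123 + d\right) = \left(123 + d\right) \left(\frac{8}{3} + d\right)$)
$\frac{L{\left(78 \right)}}{I{\left(-131 \right)}} + \frac{26532}{-30231} = \frac{4 \cdot 78^{2}}{\frac{1}{3} \left(8 + 3 \left(-131\right)\right) \left(123 - 131\right)} + \frac{26532}{-30231} = \frac{4 \cdot 6084}{\frac{1}{3} \left(8 - 393\right) \left(-8\right)} + 26532 \left(- \frac{1}{30231}\right) = \frac{24336}{\frac{1}{3} \left(-385\right) \left(-8\right)} - \frac{2948}{3359} = \frac{24336}{\frac{3080}{3}} - \frac{2948}{3359} = 24336 \cdot \frac{3}{3080} - \frac{2948}{3359} = \frac{9126}{385} - \frac{2948}{3359} = \frac{29519254}{1293215}$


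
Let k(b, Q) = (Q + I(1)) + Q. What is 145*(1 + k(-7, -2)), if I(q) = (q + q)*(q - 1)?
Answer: -435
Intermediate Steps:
I(q) = 2*q*(-1 + q) (I(q) = (2*q)*(-1 + q) = 2*q*(-1 + q))
k(b, Q) = 2*Q (k(b, Q) = (Q + 2*1*(-1 + 1)) + Q = (Q + 2*1*0) + Q = (Q + 0) + Q = Q + Q = 2*Q)
145*(1 + k(-7, -2)) = 145*(1 + 2*(-2)) = 145*(1 - 4) = 145*(-3) = -435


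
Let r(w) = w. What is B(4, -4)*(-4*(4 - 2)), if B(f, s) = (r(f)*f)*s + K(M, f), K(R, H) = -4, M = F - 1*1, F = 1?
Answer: 544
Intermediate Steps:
M = 0 (M = 1 - 1*1 = 1 - 1 = 0)
B(f, s) = -4 + s*f² (B(f, s) = (f*f)*s - 4 = f²*s - 4 = s*f² - 4 = -4 + s*f²)
B(4, -4)*(-4*(4 - 2)) = (-4 - 4*4²)*(-4*(4 - 2)) = (-4 - 4*16)*(-4*2) = (-4 - 64)*(-8) = -68*(-8) = 544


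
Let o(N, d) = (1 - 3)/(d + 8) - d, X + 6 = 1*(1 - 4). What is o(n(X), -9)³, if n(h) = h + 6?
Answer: 1331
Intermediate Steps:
X = -9 (X = -6 + 1*(1 - 4) = -6 + 1*(-3) = -6 - 3 = -9)
n(h) = 6 + h
o(N, d) = -d - 2/(8 + d) (o(N, d) = -2/(8 + d) - d = -d - 2/(8 + d))
o(n(X), -9)³ = ((-2 - 1*(-9)² - 8*(-9))/(8 - 9))³ = ((-2 - 1*81 + 72)/(-1))³ = (-(-2 - 81 + 72))³ = (-1*(-11))³ = 11³ = 1331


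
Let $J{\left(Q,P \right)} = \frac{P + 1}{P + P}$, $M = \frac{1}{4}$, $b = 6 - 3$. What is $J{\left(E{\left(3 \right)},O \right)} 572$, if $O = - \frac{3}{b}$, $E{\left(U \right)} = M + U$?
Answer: $0$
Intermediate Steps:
$b = 3$ ($b = 6 - 3 = 3$)
$M = \frac{1}{4} \approx 0.25$
$E{\left(U \right)} = \frac{1}{4} + U$
$O = -1$ ($O = - \frac{3}{3} = \left(-3\right) \frac{1}{3} = -1$)
$J{\left(Q,P \right)} = \frac{1 + P}{2 P}$
$J{\left(E{\left(3 \right)},O \right)} 572 = \frac{1 - 1}{2 \left(-1\right)} 572 = \frac{1}{2} \left(-1\right) 0 \cdot 572 = 0 \cdot 572 = 0$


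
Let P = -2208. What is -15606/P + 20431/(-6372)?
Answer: 2263741/586224 ≈ 3.8616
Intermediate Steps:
-15606/P + 20431/(-6372) = -15606/(-2208) + 20431/(-6372) = -15606*(-1/2208) + 20431*(-1/6372) = 2601/368 - 20431/6372 = 2263741/586224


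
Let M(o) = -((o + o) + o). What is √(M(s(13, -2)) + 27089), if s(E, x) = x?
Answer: √27095 ≈ 164.61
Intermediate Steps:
M(o) = -3*o (M(o) = -(2*o + o) = -3*o)
√(M(s(13, -2)) + 27089) = √(-3*(-2) + 27089) = √(6 + 27089) = √27095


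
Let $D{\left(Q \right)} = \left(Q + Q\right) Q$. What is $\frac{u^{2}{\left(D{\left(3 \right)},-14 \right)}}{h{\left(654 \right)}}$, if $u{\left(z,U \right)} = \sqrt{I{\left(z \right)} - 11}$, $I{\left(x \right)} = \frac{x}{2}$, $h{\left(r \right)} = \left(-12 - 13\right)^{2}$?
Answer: $- \frac{2}{625} \approx -0.0032$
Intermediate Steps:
$D{\left(Q \right)} = 2 Q^{2}$ ($D{\left(Q \right)} = 2 Q Q = 2 Q^{2}$)
$h{\left(r \right)} = 625$ ($h{\left(r \right)} = \left(-25\right)^{2} = 625$)
$I{\left(x \right)} = \frac{x}{2}$ ($I{\left(x \right)} = x \frac{1}{2} = \frac{x}{2}$)
$u{\left(z,U \right)} = \sqrt{-11 + \frac{z}{2}}$ ($u{\left(z,U \right)} = \sqrt{\frac{z}{2} - 11} = \sqrt{-11 + \frac{z}{2}}$)
$\frac{u^{2}{\left(D{\left(3 \right)},-14 \right)}}{h{\left(654 \right)}} = \frac{\left(\frac{\sqrt{-44 + 2 \cdot 2 \cdot 3^{2}}}{2}\right)^{2}}{625} = \left(\frac{\sqrt{-44 + 2 \cdot 2 \cdot 9}}{2}\right)^{2} \cdot \frac{1}{625} = \left(\frac{\sqrt{-44 + 2 \cdot 18}}{2}\right)^{2} \cdot \frac{1}{625} = \left(\frac{\sqrt{-44 + 36}}{2}\right)^{2} \cdot \frac{1}{625} = \left(\frac{\sqrt{-8}}{2}\right)^{2} \cdot \frac{1}{625} = \left(\frac{2 i \sqrt{2}}{2}\right)^{2} \cdot \frac{1}{625} = \left(i \sqrt{2}\right)^{2} \cdot \frac{1}{625} = \left(-2\right) \frac{1}{625} = - \frac{2}{625}$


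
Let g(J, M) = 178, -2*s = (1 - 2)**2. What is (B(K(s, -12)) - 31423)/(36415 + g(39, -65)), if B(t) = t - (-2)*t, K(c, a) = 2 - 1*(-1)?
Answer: -31414/36593 ≈ -0.85847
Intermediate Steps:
s = -1/2 (s = -(1 - 2)**2/2 = -1/2*(-1)**2 = -1/2*1 = -1/2 ≈ -0.50000)
K(c, a) = 3 (K(c, a) = 2 + 1 = 3)
B(t) = 3*t (B(t) = t + 2*t = 3*t)
(B(K(s, -12)) - 31423)/(36415 + g(39, -65)) = (3*3 - 31423)/(36415 + 178) = (9 - 31423)/36593 = -31414*1/36593 = -31414/36593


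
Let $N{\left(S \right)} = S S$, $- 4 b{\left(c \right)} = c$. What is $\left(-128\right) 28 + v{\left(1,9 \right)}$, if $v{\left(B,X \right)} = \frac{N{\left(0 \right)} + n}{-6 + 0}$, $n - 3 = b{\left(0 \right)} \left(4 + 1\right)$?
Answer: $- \frac{7169}{2} \approx -3584.5$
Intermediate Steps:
$b{\left(c \right)} = - \frac{c}{4}$
$N{\left(S \right)} = S^{2}$
$n = 3$ ($n = 3 + \left(- \frac{1}{4}\right) 0 \left(4 + 1\right) = 3 + 0 \cdot 5 = 3 + 0 = 3$)
$v{\left(B,X \right)} = - \frac{1}{2}$ ($v{\left(B,X \right)} = \frac{0^{2} + 3}{-6 + 0} = \frac{0 + 3}{-6} = 3 \left(- \frac{1}{6}\right) = - \frac{1}{2}$)
$\left(-128\right) 28 + v{\left(1,9 \right)} = \left(-128\right) 28 - \frac{1}{2} = -3584 - \frac{1}{2} = - \frac{7169}{2}$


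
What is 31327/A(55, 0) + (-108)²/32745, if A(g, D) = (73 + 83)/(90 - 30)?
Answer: 1709721569/141895 ≈ 12049.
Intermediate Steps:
A(g, D) = 13/5 (A(g, D) = 156/60 = 156*(1/60) = 13/5)
31327/A(55, 0) + (-108)²/32745 = 31327/(13/5) + (-108)²/32745 = 31327*(5/13) + 11664*(1/32745) = 156635/13 + 3888/10915 = 1709721569/141895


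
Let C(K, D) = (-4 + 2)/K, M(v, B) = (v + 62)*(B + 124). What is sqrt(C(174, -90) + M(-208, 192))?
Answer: I*sqrt(349203471)/87 ≈ 214.79*I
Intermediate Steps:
M(v, B) = (62 + v)*(124 + B)
C(K, D) = -2/K
sqrt(C(174, -90) + M(-208, 192)) = sqrt(-2/174 + (7688 + 62*192 + 124*(-208) + 192*(-208))) = sqrt(-2*1/174 + (7688 + 11904 - 25792 - 39936)) = sqrt(-1/87 - 46136) = sqrt(-4013833/87) = I*sqrt(349203471)/87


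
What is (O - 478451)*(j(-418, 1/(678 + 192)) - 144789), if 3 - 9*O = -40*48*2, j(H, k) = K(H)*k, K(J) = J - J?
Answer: 69212616936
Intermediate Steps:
K(J) = 0
j(H, k) = 0 (j(H, k) = 0*k = 0)
O = 427 (O = ⅓ - (-40*48)*2/9 = ⅓ - (-640)*2/3 = ⅓ - ⅑*(-3840) = ⅓ + 1280/3 = 427)
(O - 478451)*(j(-418, 1/(678 + 192)) - 144789) = (427 - 478451)*(0 - 144789) = -478024*(-144789) = 69212616936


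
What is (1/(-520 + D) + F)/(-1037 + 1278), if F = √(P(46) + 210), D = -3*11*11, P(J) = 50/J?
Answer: -1/212803 + √111665/5543 ≈ 0.060281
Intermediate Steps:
D = -363 (D = -33*11 = -363)
F = √111665/23 (F = √(50/46 + 210) = √(50*(1/46) + 210) = √(25/23 + 210) = √(4855/23) = √111665/23 ≈ 14.529)
(1/(-520 + D) + F)/(-1037 + 1278) = (1/(-520 - 363) + √111665/23)/(-1037 + 1278) = (1/(-883) + √111665/23)/241 = (-1/883 + √111665/23)*(1/241) = -1/212803 + √111665/5543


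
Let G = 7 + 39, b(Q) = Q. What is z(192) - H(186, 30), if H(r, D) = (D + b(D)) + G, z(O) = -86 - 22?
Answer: -214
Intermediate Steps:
z(O) = -108
G = 46
H(r, D) = 46 + 2*D (H(r, D) = (D + D) + 46 = 2*D + 46 = 46 + 2*D)
z(192) - H(186, 30) = -108 - (46 + 2*30) = -108 - (46 + 60) = -108 - 1*106 = -108 - 106 = -214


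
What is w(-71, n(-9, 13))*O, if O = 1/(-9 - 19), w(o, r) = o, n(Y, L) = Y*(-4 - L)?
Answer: 71/28 ≈ 2.5357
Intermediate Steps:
O = -1/28 (O = 1/(-28) = -1/28 ≈ -0.035714)
w(-71, n(-9, 13))*O = -71*(-1/28) = 71/28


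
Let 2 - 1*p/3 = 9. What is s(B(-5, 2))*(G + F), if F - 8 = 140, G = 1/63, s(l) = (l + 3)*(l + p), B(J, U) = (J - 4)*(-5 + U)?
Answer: 186500/7 ≈ 26643.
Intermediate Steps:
p = -21 (p = 6 - 3*9 = 6 - 27 = -21)
B(J, U) = (-5 + U)*(-4 + J) (B(J, U) = (-4 + J)*(-5 + U) = (-5 + U)*(-4 + J))
s(l) = (-21 + l)*(3 + l) (s(l) = (l + 3)*(l - 21) = (3 + l)*(-21 + l) = (-21 + l)*(3 + l))
G = 1/63 ≈ 0.015873
F = 148 (F = 8 + 140 = 148)
s(B(-5, 2))*(G + F) = (-63 + (20 - 5*(-5) - 4*2 - 5*2)² - 18*(20 - 5*(-5) - 4*2 - 5*2))*(1/63 + 148) = (-63 + (20 + 25 - 8 - 10)² - 18*(20 + 25 - 8 - 10))*(9325/63) = (-63 + 27² - 18*27)*(9325/63) = (-63 + 729 - 486)*(9325/63) = 180*(9325/63) = 186500/7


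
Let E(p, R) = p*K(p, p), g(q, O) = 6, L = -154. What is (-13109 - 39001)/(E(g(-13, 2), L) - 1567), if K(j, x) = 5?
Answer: 52110/1537 ≈ 33.904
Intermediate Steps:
E(p, R) = 5*p (E(p, R) = p*5 = 5*p)
(-13109 - 39001)/(E(g(-13, 2), L) - 1567) = (-13109 - 39001)/(5*6 - 1567) = -52110/(30 - 1567) = -52110/(-1537) = -52110*(-1/1537) = 52110/1537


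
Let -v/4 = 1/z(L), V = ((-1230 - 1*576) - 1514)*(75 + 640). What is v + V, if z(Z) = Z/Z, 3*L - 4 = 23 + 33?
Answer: -2373804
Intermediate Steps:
L = 20 (L = 4/3 + (23 + 33)/3 = 4/3 + (⅓)*56 = 4/3 + 56/3 = 20)
z(Z) = 1
V = -2373800 (V = ((-1230 - 576) - 1514)*715 = (-1806 - 1514)*715 = -3320*715 = -2373800)
v = -4 (v = -4/1 = -4*1 = -4)
v + V = -4 - 2373800 = -2373804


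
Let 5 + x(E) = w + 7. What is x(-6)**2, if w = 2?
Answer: 16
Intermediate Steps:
x(E) = 4 (x(E) = -5 + (2 + 7) = -5 + 9 = 4)
x(-6)**2 = 4**2 = 16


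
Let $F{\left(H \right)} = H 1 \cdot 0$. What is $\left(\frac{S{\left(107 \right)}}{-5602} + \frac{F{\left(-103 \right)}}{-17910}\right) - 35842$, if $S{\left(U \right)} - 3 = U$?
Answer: $- \frac{100393497}{2801} \approx -35842.0$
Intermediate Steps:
$F{\left(H \right)} = 0$ ($F{\left(H \right)} = H 0 = 0$)
$S{\left(U \right)} = 3 + U$
$\left(\frac{S{\left(107 \right)}}{-5602} + \frac{F{\left(-103 \right)}}{-17910}\right) - 35842 = \left(\frac{3 + 107}{-5602} + \frac{0}{-17910}\right) - 35842 = \left(110 \left(- \frac{1}{5602}\right) + 0 \left(- \frac{1}{17910}\right)\right) - 35842 = \left(- \frac{55}{2801} + 0\right) - 35842 = - \frac{55}{2801} - 35842 = - \frac{100393497}{2801}$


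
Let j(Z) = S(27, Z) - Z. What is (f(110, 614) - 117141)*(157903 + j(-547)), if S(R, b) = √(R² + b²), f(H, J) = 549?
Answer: -18474002400 - 116592*√299938 ≈ -1.8538e+10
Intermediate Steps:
j(Z) = √(729 + Z²) - Z (j(Z) = √(27² + Z²) - Z = √(729 + Z²) - Z)
(f(110, 614) - 117141)*(157903 + j(-547)) = (549 - 117141)*(157903 + (√(729 + (-547)²) - 1*(-547))) = -116592*(157903 + (√(729 + 299209) + 547)) = -116592*(157903 + (√299938 + 547)) = -116592*(157903 + (547 + √299938)) = -116592*(158450 + √299938) = -18474002400 - 116592*√299938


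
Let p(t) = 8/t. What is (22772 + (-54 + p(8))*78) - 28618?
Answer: -9980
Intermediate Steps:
(22772 + (-54 + p(8))*78) - 28618 = (22772 + (-54 + 8/8)*78) - 28618 = (22772 + (-54 + 8*(1/8))*78) - 28618 = (22772 + (-54 + 1)*78) - 28618 = (22772 - 53*78) - 28618 = (22772 - 4134) - 28618 = 18638 - 28618 = -9980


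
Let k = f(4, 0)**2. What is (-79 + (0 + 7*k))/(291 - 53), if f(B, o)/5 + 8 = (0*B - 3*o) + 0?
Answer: 11121/238 ≈ 46.727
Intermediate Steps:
f(B, o) = -40 - 15*o (f(B, o) = -40 + 5*((0*B - 3*o) + 0) = -40 + 5*((0 - 3*o) + 0) = -40 + 5*(-3*o + 0) = -40 + 5*(-3*o) = -40 - 15*o)
k = 1600 (k = (-40 - 15*0)**2 = (-40 + 0)**2 = (-40)**2 = 1600)
(-79 + (0 + 7*k))/(291 - 53) = (-79 + (0 + 7*1600))/(291 - 53) = (-79 + (0 + 11200))/238 = (-79 + 11200)*(1/238) = 11121*(1/238) = 11121/238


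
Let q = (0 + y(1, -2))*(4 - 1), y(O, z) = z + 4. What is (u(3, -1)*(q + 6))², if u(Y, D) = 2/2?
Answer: 144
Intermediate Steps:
y(O, z) = 4 + z
u(Y, D) = 1 (u(Y, D) = 2*(½) = 1)
q = 6 (q = (0 + (4 - 2))*(4 - 1) = (0 + 2)*3 = 2*3 = 6)
(u(3, -1)*(q + 6))² = (1*(6 + 6))² = (1*12)² = 12² = 144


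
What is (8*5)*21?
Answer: 840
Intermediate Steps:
(8*5)*21 = 40*21 = 840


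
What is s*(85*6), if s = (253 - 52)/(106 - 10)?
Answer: 17085/16 ≈ 1067.8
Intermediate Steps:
s = 67/32 (s = 201/96 = 201*(1/96) = 67/32 ≈ 2.0938)
s*(85*6) = 67*(85*6)/32 = (67/32)*510 = 17085/16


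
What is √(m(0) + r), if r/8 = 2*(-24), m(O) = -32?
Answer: 4*I*√26 ≈ 20.396*I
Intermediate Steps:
r = -384 (r = 8*(2*(-24)) = 8*(-48) = -384)
√(m(0) + r) = √(-32 - 384) = √(-416) = 4*I*√26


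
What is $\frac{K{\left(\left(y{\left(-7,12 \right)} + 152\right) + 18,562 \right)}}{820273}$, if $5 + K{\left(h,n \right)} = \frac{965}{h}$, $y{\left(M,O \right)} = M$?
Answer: $\frac{150}{133704499} \approx 1.1219 \cdot 10^{-6}$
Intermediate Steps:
$K{\left(h,n \right)} = -5 + \frac{965}{h}$
$\frac{K{\left(\left(y{\left(-7,12 \right)} + 152\right) + 18,562 \right)}}{820273} = \frac{-5 + \frac{965}{\left(-7 + 152\right) + 18}}{820273} = \left(-5 + \frac{965}{145 + 18}\right) \frac{1}{820273} = \left(-5 + \frac{965}{163}\right) \frac{1}{820273} = \frac{150}{163} \cdot \frac{1}{820273} = \frac{150}{133704499}$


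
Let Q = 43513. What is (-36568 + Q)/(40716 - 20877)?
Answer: 2315/6613 ≈ 0.35007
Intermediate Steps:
(-36568 + Q)/(40716 - 20877) = (-36568 + 43513)/(40716 - 20877) = 6945/19839 = 6945*(1/19839) = 2315/6613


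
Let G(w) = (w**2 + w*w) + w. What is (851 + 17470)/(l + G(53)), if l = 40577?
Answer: 6107/15416 ≈ 0.39615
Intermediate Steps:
G(w) = w + 2*w**2 (G(w) = (w**2 + w**2) + w = 2*w**2 + w = w + 2*w**2)
(851 + 17470)/(l + G(53)) = (851 + 17470)/(40577 + 53*(1 + 2*53)) = 18321/(40577 + 53*(1 + 106)) = 18321/(40577 + 53*107) = 18321/(40577 + 5671) = 18321/46248 = 18321*(1/46248) = 6107/15416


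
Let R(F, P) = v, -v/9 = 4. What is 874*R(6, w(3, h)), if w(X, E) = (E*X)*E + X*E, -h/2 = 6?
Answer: -31464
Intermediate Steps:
h = -12 (h = -2*6 = -12)
v = -36 (v = -9*4 = -36)
w(X, E) = E*X + X*E**2 (w(X, E) = X*E**2 + E*X = E*X + X*E**2)
R(F, P) = -36
874*R(6, w(3, h)) = 874*(-36) = -31464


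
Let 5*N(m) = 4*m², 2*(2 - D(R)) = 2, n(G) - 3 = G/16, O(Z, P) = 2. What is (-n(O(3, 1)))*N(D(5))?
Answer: -5/2 ≈ -2.5000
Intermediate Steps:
n(G) = 3 + G/16
D(R) = 1 (D(R) = 2 - ½*2 = 2 - 1 = 1)
N(m) = 4*m²/5 (N(m) = (4*m²)/5 = 4*m²/5)
(-n(O(3, 1)))*N(D(5)) = (-(3 + (1/16)*2))*((⅘)*1²) = (-(3 + ⅛))*((⅘)*1) = -1*25/8*(⅘) = -25/8*⅘ = -5/2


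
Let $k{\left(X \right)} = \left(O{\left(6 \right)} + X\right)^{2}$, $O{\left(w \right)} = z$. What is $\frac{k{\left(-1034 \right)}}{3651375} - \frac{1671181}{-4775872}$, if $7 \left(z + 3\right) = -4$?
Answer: $\frac{183645382888081}{284828827192000} \approx 0.64476$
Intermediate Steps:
$z = - \frac{25}{7}$ ($z = -3 + \frac{1}{7} \left(-4\right) = -3 - \frac{4}{7} = - \frac{25}{7} \approx -3.5714$)
$O{\left(w \right)} = - \frac{25}{7}$
$k{\left(X \right)} = \left(- \frac{25}{7} + X\right)^{2}$
$\frac{k{\left(-1034 \right)}}{3651375} - \frac{1671181}{-4775872} = \frac{\frac{1}{49} \left(-25 + 7 \left(-1034\right)\right)^{2}}{3651375} - \frac{1671181}{-4775872} = \frac{\left(-25 - 7238\right)^{2}}{49} \cdot \frac{1}{3651375} - - \frac{1671181}{4775872} = \frac{\left(-7263\right)^{2}}{49} \cdot \frac{1}{3651375} + \frac{1671181}{4775872} = \frac{1}{49} \cdot 52751169 \cdot \frac{1}{3651375} + \frac{1671181}{4775872} = \frac{52751169}{49} \cdot \frac{1}{3651375} + \frac{1671181}{4775872} = \frac{17583723}{59639125} + \frac{1671181}{4775872} = \frac{183645382888081}{284828827192000}$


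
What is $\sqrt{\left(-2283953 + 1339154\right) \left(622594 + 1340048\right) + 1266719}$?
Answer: $i \sqrt{1854300932239} \approx 1.3617 \cdot 10^{6} i$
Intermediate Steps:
$\sqrt{\left(-2283953 + 1339154\right) \left(622594 + 1340048\right) + 1266719} = \sqrt{\left(-944799\right) 1962642 + 1266719} = \sqrt{-1854302198958 + 1266719} = \sqrt{-1854300932239} = i \sqrt{1854300932239}$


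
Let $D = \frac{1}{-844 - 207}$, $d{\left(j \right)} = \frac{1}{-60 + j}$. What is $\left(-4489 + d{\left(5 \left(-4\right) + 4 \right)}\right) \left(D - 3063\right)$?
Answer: $\frac{549141572155}{39938} \approx 1.375 \cdot 10^{7}$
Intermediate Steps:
$D = - \frac{1}{1051}$ ($D = \frac{1}{-1051} = - \frac{1}{1051} \approx -0.00095147$)
$\left(-4489 + d{\left(5 \left(-4\right) + 4 \right)}\right) \left(D - 3063\right) = \left(-4489 + \frac{1}{-60 + \left(5 \left(-4\right) + 4\right)}\right) \left(- \frac{1}{1051} - 3063\right) = \left(-4489 + \frac{1}{-60 + \left(-20 + 4\right)}\right) \left(- \frac{3219214}{1051}\right) = \left(-4489 + \frac{1}{-60 - 16}\right) \left(- \frac{3219214}{1051}\right) = \left(-4489 + \frac{1}{-76}\right) \left(- \frac{3219214}{1051}\right) = \left(-4489 - \frac{1}{76}\right) \left(- \frac{3219214}{1051}\right) = \left(- \frac{341165}{76}\right) \left(- \frac{3219214}{1051}\right) = \frac{549141572155}{39938}$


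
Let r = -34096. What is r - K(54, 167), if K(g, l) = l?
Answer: -34263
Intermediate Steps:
r - K(54, 167) = -34096 - 1*167 = -34096 - 167 = -34263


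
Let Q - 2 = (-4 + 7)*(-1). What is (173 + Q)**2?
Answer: 29584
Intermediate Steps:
Q = -1 (Q = 2 + (-4 + 7)*(-1) = 2 + 3*(-1) = 2 - 3 = -1)
(173 + Q)**2 = (173 - 1)**2 = 172**2 = 29584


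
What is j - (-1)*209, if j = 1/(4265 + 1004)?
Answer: 1101222/5269 ≈ 209.00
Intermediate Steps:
j = 1/5269 ≈ 0.00018979
j - (-1)*209 = 1/5269 - (-1)*209 = 1/5269 - 1*(-209) = 1/5269 + 209 = 1101222/5269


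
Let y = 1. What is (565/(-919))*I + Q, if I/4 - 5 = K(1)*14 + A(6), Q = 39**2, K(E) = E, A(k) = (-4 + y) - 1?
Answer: 1363899/919 ≈ 1484.1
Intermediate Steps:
A(k) = -4 (A(k) = (-4 + 1) - 1 = -3 - 1 = -4)
Q = 1521
I = 60 (I = 20 + 4*(1*14 - 4) = 20 + 4*(14 - 4) = 20 + 4*10 = 20 + 40 = 60)
(565/(-919))*I + Q = (565/(-919))*60 + 1521 = (565*(-1/919))*60 + 1521 = -565/919*60 + 1521 = -33900/919 + 1521 = 1363899/919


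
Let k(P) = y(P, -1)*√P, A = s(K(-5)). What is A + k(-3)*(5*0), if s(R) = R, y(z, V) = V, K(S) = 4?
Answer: 4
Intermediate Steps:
A = 4
k(P) = -√P
A + k(-3)*(5*0) = 4 + (-√(-3))*(5*0) = 4 - I*√3*0 = 4 + 0 = 4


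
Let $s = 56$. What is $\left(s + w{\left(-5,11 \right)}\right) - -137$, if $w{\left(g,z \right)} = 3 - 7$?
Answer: $189$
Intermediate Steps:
$w{\left(g,z \right)} = -4$
$\left(s + w{\left(-5,11 \right)}\right) - -137 = \left(56 - 4\right) - -137 = 52 + 137 = 189$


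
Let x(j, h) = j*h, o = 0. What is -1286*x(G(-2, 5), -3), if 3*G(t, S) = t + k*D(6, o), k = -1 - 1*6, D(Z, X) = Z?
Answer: -56584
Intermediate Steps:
k = -7 (k = -1 - 6 = -7)
G(t, S) = -14 + t/3 (G(t, S) = (t - 7*6)/3 = (t - 42)/3 = (-42 + t)/3 = -14 + t/3)
x(j, h) = h*j
-1286*x(G(-2, 5), -3) = -(-3858)*(-14 + (1/3)*(-2)) = -(-3858)*(-14 - 2/3) = -(-3858)*(-44)/3 = -1286*44 = -56584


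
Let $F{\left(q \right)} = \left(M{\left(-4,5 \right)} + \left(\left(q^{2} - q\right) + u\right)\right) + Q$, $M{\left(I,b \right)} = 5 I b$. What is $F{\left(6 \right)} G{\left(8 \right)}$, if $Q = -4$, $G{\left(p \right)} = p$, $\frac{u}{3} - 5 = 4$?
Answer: $-376$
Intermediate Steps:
$u = 27$ ($u = 15 + 3 \cdot 4 = 15 + 12 = 27$)
$M{\left(I,b \right)} = 5 I b$
$F{\left(q \right)} = -77 + q^{2} - q$ ($F{\left(q \right)} = \left(5 \left(-4\right) 5 + \left(\left(q^{2} - q\right) + 27\right)\right) - 4 = \left(-100 + \left(27 + q^{2} - q\right)\right) - 4 = \left(-73 + q^{2} - q\right) - 4 = -77 + q^{2} - q$)
$F{\left(6 \right)} G{\left(8 \right)} = \left(-77 + 6^{2} - 6\right) 8 = \left(-77 + 36 - 6\right) 8 = \left(-47\right) 8 = -376$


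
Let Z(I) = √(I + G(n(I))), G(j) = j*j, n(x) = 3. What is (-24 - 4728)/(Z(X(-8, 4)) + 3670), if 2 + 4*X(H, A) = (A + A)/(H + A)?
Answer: -4359960/3367223 + 2376*√2/3367223 ≈ -1.2938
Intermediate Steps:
G(j) = j²
X(H, A) = -½ + A/(2*(A + H)) (X(H, A) = -½ + ((A + A)/(H + A))/4 = -½ + ((2*A)/(A + H))/4 = -½ + (2*A/(A + H))/4 = -½ + A/(2*(A + H)))
Z(I) = √(9 + I) (Z(I) = √(I + 3²) = √(I + 9) = √(9 + I))
(-24 - 4728)/(Z(X(-8, 4)) + 3670) = (-24 - 4728)/(√(9 - 1*(-8)/(2*4 + 2*(-8))) + 3670) = -4752/(√(9 - 1*(-8)/(8 - 16)) + 3670) = -4752/(√(9 - 1*(-8)/(-8)) + 3670) = -4752/(√(9 - 1*(-8)*(-⅛)) + 3670) = -4752/(√(9 - 1) + 3670) = -4752/(√8 + 3670) = -4752/(2*√2 + 3670) = -4752/(3670 + 2*√2)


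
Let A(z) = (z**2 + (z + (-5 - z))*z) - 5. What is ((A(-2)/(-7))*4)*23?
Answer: -828/7 ≈ -118.29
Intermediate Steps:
A(z) = -5 + z**2 - 5*z (A(z) = (z**2 - 5*z) - 5 = -5 + z**2 - 5*z)
((A(-2)/(-7))*4)*23 = (((-5 + (-2)**2 - 5*(-2))/(-7))*4)*23 = (((-5 + 4 + 10)*(-1/7))*4)*23 = ((9*(-1/7))*4)*23 = -9/7*4*23 = -36/7*23 = -828/7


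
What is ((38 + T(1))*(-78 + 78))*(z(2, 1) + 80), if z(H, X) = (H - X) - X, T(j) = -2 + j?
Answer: 0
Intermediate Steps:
z(H, X) = H - 2*X
((38 + T(1))*(-78 + 78))*(z(2, 1) + 80) = ((38 + (-2 + 1))*(-78 + 78))*((2 - 2*1) + 80) = ((38 - 1)*0)*((2 - 2) + 80) = (37*0)*(0 + 80) = 0*80 = 0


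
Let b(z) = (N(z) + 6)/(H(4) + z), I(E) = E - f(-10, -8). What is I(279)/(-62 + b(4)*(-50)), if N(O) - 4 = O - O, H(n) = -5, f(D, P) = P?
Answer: 287/438 ≈ 0.65525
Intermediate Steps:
I(E) = 8 + E (I(E) = E - 1*(-8) = E + 8 = 8 + E)
N(O) = 4 (N(O) = 4 + (O - O) = 4 + 0 = 4)
b(z) = 10/(-5 + z) (b(z) = (4 + 6)/(-5 + z) = 10/(-5 + z))
I(279)/(-62 + b(4)*(-50)) = (8 + 279)/(-62 + (10/(-5 + 4))*(-50)) = 287/(-62 + (10/(-1))*(-50)) = 287/(-62 + (10*(-1))*(-50)) = 287/(-62 - 10*(-50)) = 287/(-62 + 500) = 287/438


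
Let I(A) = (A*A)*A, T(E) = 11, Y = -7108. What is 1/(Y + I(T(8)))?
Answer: -1/5777 ≈ -0.00017310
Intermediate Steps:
I(A) = A³ (I(A) = A²*A = A³)
1/(Y + I(T(8))) = 1/(-7108 + 11³) = 1/(-7108 + 1331) = 1/(-5777) = -1/5777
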